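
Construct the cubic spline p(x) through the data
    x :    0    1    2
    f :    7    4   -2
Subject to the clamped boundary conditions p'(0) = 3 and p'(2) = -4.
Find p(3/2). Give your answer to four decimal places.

0.6875

Put m_i = p'' at the i-th knot. Here h = (1, 1) and Δ = (-3, -6), so the interior equations h_(i-1)·m_(i-1) + 2(h_(i-1)+h_i)·m_i + h_i·m_(i+1) = 6(Δ_i − Δ_(i-1)) read
  1·m_0 + 4·m_1 + 1·m_2 = 6(Δ_1 - Δ_0) = -18
Clamped end conditions give two more equations: 2h_0·m_0 + h_0·m_1 = 6(Δ_0 - p'(0)) = -36 and h_1·m_1 + 2h_1·m_2 = 6(p'(2) - Δ_1) = 12.
Hence m_0 = -17, m_1 = -2, m_2 = 7.
On [1, 2], p(x) = 4 - 13/2·(x - 1) - 1·(x - 1)² + 3/2·(x - 1)³.
With (x - 1) = 1/2: p(3/2) = 11/16.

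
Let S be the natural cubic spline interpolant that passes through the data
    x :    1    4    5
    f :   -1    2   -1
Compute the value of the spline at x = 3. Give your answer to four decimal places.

Put M_i = S'' at the i-th knot. Here h = (3, 1) and Δ = (1, -3), so the interior equations h_(i-1)·M_(i-1) + 2(h_(i-1)+h_i)·M_i + h_i·M_(i+1) = 6(Δ_i − Δ_(i-1)) read
  3·M_0 + 8·M_1 + 1·M_2 = 6(Δ_1 - Δ_0) = -24
Natural end conditions: M_0 = M_2 = 0.
Solving the tridiagonal system: M_0 = 0, M_1 = -3, M_2 = 0.
On [1, 4], S(x) = -1 + 5/2·(x - 1) + 0·(x - 1)² - 1/6·(x - 1)³.
With (x - 1) = 2: S(3) = 8/3.

2.6667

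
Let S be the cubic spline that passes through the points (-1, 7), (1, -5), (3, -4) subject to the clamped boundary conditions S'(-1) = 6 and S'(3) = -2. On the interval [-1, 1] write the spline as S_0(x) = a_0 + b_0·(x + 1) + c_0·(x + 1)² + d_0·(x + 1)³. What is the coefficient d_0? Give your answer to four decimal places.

Let M_i = S''(x_i). Step sizes h_i = 2, 2; slopes of the chords Δ_i = (y_(i+1) - y_i)/h_i = -6, 1/2.
  2·M_0 + 8·M_1 + 2·M_2 = 6(Δ_1 - Δ_0) = 39
Clamped end conditions give two more equations: 2h_0·M_0 + h_0·M_1 = 6(Δ_0 - S'(-1)) = -72 and h_1·M_1 + 2h_1·M_2 = 6(S'(3) - Δ_1) = -15.
Hence M_0 = -199/8, M_1 = 55/4, M_2 = -85/8.
On [-1, 1], with S_0(x) = a_0 + b_0·(x + 1) + c_0·(x + 1)² + d_0·(x + 1)³: c_0 = M_0/2 = -199/16, d_0 = (M_1 - M_0)/(6h_0) = 103/32, b_0 = Δ_0 - h_0(2M_0 + M_1)/6 = 6.

3.2188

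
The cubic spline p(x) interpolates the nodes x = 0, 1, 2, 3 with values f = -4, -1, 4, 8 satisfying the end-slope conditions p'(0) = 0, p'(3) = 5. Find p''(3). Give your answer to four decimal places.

Write σ_i for p''(x_i). With h_i = 1, 1, 1 and divided differences Δ_i = 3, 5, 4, the continuity of p' gives the tridiagonal system
  1·σ_0 + 4·σ_1 + 1·σ_2 = 6(Δ_1 - Δ_0) = 12
  1·σ_1 + 4·σ_2 + 1·σ_3 = 6(Δ_2 - Δ_1) = -6
Clamped end conditions give two more equations: 2h_0·σ_0 + h_0·σ_1 = 6(Δ_0 - p'(0)) = 18 and h_2·σ_2 + 2h_2·σ_3 = 6(p'(3) - Δ_2) = 6.
Solving the tridiagonal system: σ_0 = 122/15, σ_1 = 26/15, σ_2 = -46/15, σ_3 = 68/15.

4.5333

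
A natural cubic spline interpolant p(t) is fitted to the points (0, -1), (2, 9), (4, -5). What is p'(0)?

Write m_i for p''(x_i). With h_i = 2, 2 and divided differences Δ_i = 5, -7, the continuity of p' gives the tridiagonal system
  2·m_0 + 8·m_1 + 2·m_2 = 6(Δ_1 - Δ_0) = -72
Natural end conditions: m_0 = m_2 = 0.
Solving: m_0 = 0, m_1 = -9, m_2 = 0.
On [0, 2], p'(t) = b_0 + 2c_0·t + 3d_0·t² with b_0 = Δ_0 - h_0(2m_0 + m_1)/6 = 8, c_0 = m_0/2 = 0, d_0 = (m_1 - m_0)/(6h_0) = -3/4. So p'(0) = 8.

8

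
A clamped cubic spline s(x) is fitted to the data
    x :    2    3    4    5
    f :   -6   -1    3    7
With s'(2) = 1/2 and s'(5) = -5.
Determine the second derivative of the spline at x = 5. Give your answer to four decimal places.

-32.0667

Put M_i = s'' at the i-th knot. Here h = (1, 1, 1) and Δ = (5, 4, 4), so the interior equations h_(i-1)·M_(i-1) + 2(h_(i-1)+h_i)·M_i + h_i·M_(i+1) = 6(Δ_i − Δ_(i-1)) read
  1·M_0 + 4·M_1 + 1·M_2 = 6(Δ_1 - Δ_0) = -6
  1·M_1 + 4·M_2 + 1·M_3 = 6(Δ_2 - Δ_1) = 0
Clamped end conditions give two more equations: 2h_0·M_0 + h_0·M_1 = 6(Δ_0 - s'(2)) = 27 and h_2·M_2 + 2h_2·M_3 = 6(s'(5) - Δ_2) = -54.
Solving the tridiagonal system: M_0 = 266/15, M_1 = -127/15, M_2 = 152/15, M_3 = -481/15.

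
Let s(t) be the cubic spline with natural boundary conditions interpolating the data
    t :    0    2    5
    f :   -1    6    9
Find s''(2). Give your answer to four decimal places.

With M_i denoting the second derivative at x_i, h_i = 2, 3, and Δ_i = (y_(i+1) − y_i)/h_i = 7/2, 1:
  2·M_0 + 10·M_1 + 3·M_2 = 6(Δ_1 - Δ_0) = -15
Natural end conditions: M_0 = M_2 = 0.
Solving: M_0 = 0, M_1 = -3/2, M_2 = 0.

-1.5000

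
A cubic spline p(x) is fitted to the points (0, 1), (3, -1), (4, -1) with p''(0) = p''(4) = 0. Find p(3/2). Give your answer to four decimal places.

-0.2813

With M_i denoting the second derivative at x_i, h_i = 3, 1, and Δ_i = (y_(i+1) − y_i)/h_i = -2/3, 0:
  3·M_0 + 8·M_1 + 1·M_2 = 6(Δ_1 - Δ_0) = 4
Natural end conditions: M_0 = M_2 = 0.
Solving: M_0 = 0, M_1 = 1/2, M_2 = 0.
On [0, 3], p(x) = 1 - 11/12·x + 0·x² + 1/36·x³.
With x = 3/2: p(3/2) = -9/32.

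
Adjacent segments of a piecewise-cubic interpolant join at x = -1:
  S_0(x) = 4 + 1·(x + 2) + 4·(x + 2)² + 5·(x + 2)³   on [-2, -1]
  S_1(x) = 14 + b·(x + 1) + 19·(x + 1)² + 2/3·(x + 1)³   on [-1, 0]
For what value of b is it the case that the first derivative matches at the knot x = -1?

S_0'(x) = 1 + 8·(x + 2) + 15·(x + 2)², so S_0'(-1) = 24. On the right, S_1'(-1) = b, so b = 24.

24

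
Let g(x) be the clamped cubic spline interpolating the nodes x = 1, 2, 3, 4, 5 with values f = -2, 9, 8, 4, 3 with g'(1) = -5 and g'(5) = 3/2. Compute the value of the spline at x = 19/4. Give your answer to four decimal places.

Let σ_i = g''(x_i). Step sizes h_i = 1, 1, 1, 1; slopes of the chords Δ_i = (y_(i+1) - y_i)/h_i = 11, -1, -4, -1.
  1·σ_0 + 4·σ_1 + 1·σ_2 = 6(Δ_1 - Δ_0) = -72
  1·σ_1 + 4·σ_2 + 1·σ_3 = 6(Δ_2 - Δ_1) = -18
  1·σ_2 + 4·σ_3 + 1·σ_4 = 6(Δ_3 - Δ_2) = 18
Clamped end conditions give two more equations: 2h_0·σ_0 + h_0·σ_1 = 6(Δ_0 - g'(1)) = 96 and h_3·σ_3 + 2h_3·σ_4 = 6(g'(5) - Δ_3) = 15.
Hence σ_0 = 3679/56, σ_1 = -991/28, σ_2 = 31/8, σ_3 = 53/28, σ_4 = 367/56.
On [4, 5], g(x) = 4 - 305/112·(x - 4) + 53/56·(x - 4)² + 87/112·(x - 4)³.
With (x - 4) = 3/4: g(19/4) = 20197/7168.

2.8177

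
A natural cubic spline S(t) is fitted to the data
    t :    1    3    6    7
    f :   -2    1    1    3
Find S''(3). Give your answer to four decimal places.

-1.5211

With M_i denoting the second derivative at x_i, h_i = 2, 3, 1, and Δ_i = (y_(i+1) − y_i)/h_i = 3/2, 0, 2:
  2·M_0 + 10·M_1 + 3·M_2 = 6(Δ_1 - Δ_0) = -9
  3·M_1 + 8·M_2 + 1·M_3 = 6(Δ_2 - Δ_1) = 12
Natural end conditions: M_0 = M_3 = 0.
Hence M_0 = 0, M_1 = -108/71, M_2 = 147/71, M_3 = 0.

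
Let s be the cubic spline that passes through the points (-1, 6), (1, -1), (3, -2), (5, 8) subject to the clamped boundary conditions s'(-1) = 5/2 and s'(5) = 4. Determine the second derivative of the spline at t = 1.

4

Write σ_i for s''(x_i). With h_i = 2, 2, 2 and divided differences Δ_i = -7/2, -1/2, 5, the continuity of s' gives the tridiagonal system
  2·σ_0 + 8·σ_1 + 2·σ_2 = 6(Δ_1 - Δ_0) = 18
  2·σ_1 + 8·σ_2 + 2·σ_3 = 6(Δ_2 - Δ_1) = 33
Clamped end conditions give two more equations: 2h_0·σ_0 + h_0·σ_1 = 6(Δ_0 - s'(-1)) = -36 and h_2·σ_2 + 2h_2·σ_3 = 6(s'(5) - Δ_2) = -6.
Forward elimination and back-substitution give σ_0 = -11, σ_1 = 4, σ_2 = 4, σ_3 = -7/2.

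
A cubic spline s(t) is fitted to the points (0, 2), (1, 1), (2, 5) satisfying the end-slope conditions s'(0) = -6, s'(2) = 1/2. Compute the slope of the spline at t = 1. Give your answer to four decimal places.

3.6250

Let M_i = s''(x_i). Step sizes h_i = 1, 1; slopes of the chords Δ_i = (y_(i+1) - y_i)/h_i = -1, 4.
  1·M_0 + 4·M_1 + 1·M_2 = 6(Δ_1 - Δ_0) = 30
Clamped end conditions give two more equations: 2h_0·M_0 + h_0·M_1 = 6(Δ_0 - s'(0)) = 30 and h_1·M_1 + 2h_1·M_2 = 6(s'(2) - Δ_1) = -21.
Forward elimination and back-substitution give M_0 = 43/4, M_1 = 17/2, M_2 = -59/4.
On [1, 2], s'(t) = b_1 + 2c_1·(t - 1) + 3d_1·(t - 1)² with b_1 = Δ_1 - h_1(2M_1 + M_2)/6 = 29/8, c_1 = M_1/2 = 17/4, d_1 = (M_2 - M_1)/(6h_1) = -31/8. So s'(1) = 29/8.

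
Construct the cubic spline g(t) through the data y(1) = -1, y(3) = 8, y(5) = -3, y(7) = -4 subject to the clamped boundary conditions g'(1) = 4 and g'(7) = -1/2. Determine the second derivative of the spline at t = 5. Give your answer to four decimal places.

Put M_i = g'' at the i-th knot. Here h = (2, 2, 2) and Δ = (9/2, -11/2, -1/2), so the interior equations h_(i-1)·M_(i-1) + 2(h_(i-1)+h_i)·M_i + h_i·M_(i+1) = 6(Δ_i − Δ_(i-1)) read
  2·M_0 + 8·M_1 + 2·M_2 = 6(Δ_1 - Δ_0) = -60
  2·M_1 + 8·M_2 + 2·M_3 = 6(Δ_2 - Δ_1) = 30
Clamped end conditions give two more equations: 2h_0·M_0 + h_0·M_1 = 6(Δ_0 - g'(1)) = 3 and h_2·M_2 + 2h_2·M_3 = 6(g'(7) - Δ_2) = 0.
Forward elimination and back-substitution give M_0 = 31/5, M_1 = -109/10, M_2 = 37/5, M_3 = -37/10.

7.4000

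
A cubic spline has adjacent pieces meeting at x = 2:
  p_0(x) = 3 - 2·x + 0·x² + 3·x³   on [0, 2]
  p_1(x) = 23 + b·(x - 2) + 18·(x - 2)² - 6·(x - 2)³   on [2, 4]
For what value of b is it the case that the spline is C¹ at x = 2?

34

p_0'(x) = -2 + 0·x + 9·x², so p_0'(2) = 34. On the right, p_1'(2) = b, so b = 34.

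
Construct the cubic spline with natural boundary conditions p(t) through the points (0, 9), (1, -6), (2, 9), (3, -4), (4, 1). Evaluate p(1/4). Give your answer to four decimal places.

2.8225

Put M_i = p'' at the i-th knot. Here h = (1, 1, 1, 1) and Δ = (-15, 15, -13, 5), so the interior equations h_(i-1)·M_(i-1) + 2(h_(i-1)+h_i)·M_i + h_i·M_(i+1) = 6(Δ_i − Δ_(i-1)) read
  1·M_0 + 4·M_1 + 1·M_2 = 6(Δ_1 - Δ_0) = 180
  1·M_1 + 4·M_2 + 1·M_3 = 6(Δ_2 - Δ_1) = -168
  1·M_2 + 4·M_3 + 1·M_4 = 6(Δ_3 - Δ_2) = 108
Natural end conditions: M_0 = M_4 = 0.
Solving: M_0 = 0, M_1 = 435/7, M_2 = -480/7, M_3 = 309/7, M_4 = 0.
On [0, 1], p(t) = 9 - 355/14·t + 0·t² + 145/14·t³.
With t = 1/4: p(1/4) = 2529/896.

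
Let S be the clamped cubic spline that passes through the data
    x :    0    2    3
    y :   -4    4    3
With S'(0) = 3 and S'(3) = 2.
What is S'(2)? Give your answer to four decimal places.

Put m_i = S'' at the i-th knot. Here h = (2, 1) and Δ = (4, -1), so the interior equations h_(i-1)·m_(i-1) + 2(h_(i-1)+h_i)·m_i + h_i·m_(i+1) = 6(Δ_i − Δ_(i-1)) read
  2·m_0 + 6·m_1 + 1·m_2 = 6(Δ_1 - Δ_0) = -30
Clamped end conditions give two more equations: 2h_0·m_0 + h_0·m_1 = 6(Δ_0 - S'(0)) = 6 and h_1·m_1 + 2h_1·m_2 = 6(S'(3) - Δ_1) = 18.
Solving the tridiagonal system: m_0 = 37/6, m_1 = -28/3, m_2 = 41/3.
On [2, 3], S'(x) = b_1 + 2c_1·(x - 2) + 3d_1·(x - 2)² with b_1 = Δ_1 - h_1(2m_1 + m_2)/6 = -1/6, c_1 = m_1/2 = -14/3, d_1 = (m_2 - m_1)/(6h_1) = 23/6. So S'(2) = -1/6.

-0.1667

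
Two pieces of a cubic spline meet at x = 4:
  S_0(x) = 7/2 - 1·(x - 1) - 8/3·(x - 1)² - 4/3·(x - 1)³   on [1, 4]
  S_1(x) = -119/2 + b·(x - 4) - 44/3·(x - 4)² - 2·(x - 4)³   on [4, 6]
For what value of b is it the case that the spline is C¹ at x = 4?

S_0'(x) = -1 - 16/3·(x - 1) - 4·(x - 1)², so S_0'(4) = -53. On the right, S_1'(4) = b, so b = -53.

-53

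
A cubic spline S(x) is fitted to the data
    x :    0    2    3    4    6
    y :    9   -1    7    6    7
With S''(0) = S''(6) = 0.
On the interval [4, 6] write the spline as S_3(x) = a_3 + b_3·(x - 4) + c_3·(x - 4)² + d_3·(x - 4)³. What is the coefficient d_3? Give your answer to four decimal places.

Put M_i = S'' at the i-th knot. Here h = (2, 1, 1, 2) and Δ = (-5, 8, -1, 1/2), so the interior equations h_(i-1)·M_(i-1) + 2(h_(i-1)+h_i)·M_i + h_i·M_(i+1) = 6(Δ_i − Δ_(i-1)) read
  2·M_0 + 6·M_1 + 1·M_2 = 6(Δ_1 - Δ_0) = 78
  1·M_1 + 4·M_2 + 1·M_3 = 6(Δ_2 - Δ_1) = -54
  1·M_2 + 6·M_3 + 2·M_4 = 6(Δ_3 - Δ_2) = 9
Natural end conditions: M_0 = M_4 = 0.
Hence M_0 = 0, M_1 = 709/44, M_2 = -411/22, M_3 = 203/44, M_4 = 0.
On [4, 6], with S_3(x) = a_3 + b_3·(x - 4) + c_3·(x - 4)² + d_3·(x - 4)³: c_3 = M_3/2 = 203/88, d_3 = (M_4 - M_3)/(6h_3) = -203/528, b_3 = Δ_3 - h_3(2M_3 + M_4)/6 = -85/33.

-0.3845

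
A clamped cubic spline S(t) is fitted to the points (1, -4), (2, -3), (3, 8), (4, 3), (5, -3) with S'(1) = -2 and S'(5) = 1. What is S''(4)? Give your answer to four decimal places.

Put M_i = S'' at the i-th knot. Here h = (1, 1, 1, 1) and Δ = (1, 11, -5, -6), so the interior equations h_(i-1)·M_(i-1) + 2(h_(i-1)+h_i)·M_i + h_i·M_(i+1) = 6(Δ_i − Δ_(i-1)) read
  1·M_0 + 4·M_1 + 1·M_2 = 6(Δ_1 - Δ_0) = 60
  1·M_1 + 4·M_2 + 1·M_3 = 6(Δ_2 - Δ_1) = -96
  1·M_2 + 4·M_3 + 1·M_4 = 6(Δ_3 - Δ_2) = -6
Clamped end conditions give two more equations: 2h_0·M_0 + h_0·M_1 = 6(Δ_0 - S'(1)) = 18 and h_3·M_3 + 2h_3·M_4 = 6(S'(5) - Δ_3) = 42.
Forward elimination and back-substitution give M_0 = -18/7, M_1 = 162/7, M_2 = -30, M_3 = 6/7, M_4 = 144/7.

0.8571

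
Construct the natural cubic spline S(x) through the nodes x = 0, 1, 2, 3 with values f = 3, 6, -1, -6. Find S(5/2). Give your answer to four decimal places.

With M_i denoting the second derivative at x_i, h_i = 1, 1, 1, and Δ_i = (y_(i+1) − y_i)/h_i = 3, -7, -5:
  1·M_0 + 4·M_1 + 1·M_2 = 6(Δ_1 - Δ_0) = -60
  1·M_1 + 4·M_2 + 1·M_3 = 6(Δ_2 - Δ_1) = 12
Natural end conditions: M_0 = M_3 = 0.
Solving the tridiagonal system: M_0 = 0, M_1 = -84/5, M_2 = 36/5, M_3 = 0.
On [2, 3], S(x) = -1 - 37/5·(x - 2) + 18/5·(x - 2)² - 6/5·(x - 2)³.
With (x - 2) = 1/2: S(5/2) = -79/20.

-3.9500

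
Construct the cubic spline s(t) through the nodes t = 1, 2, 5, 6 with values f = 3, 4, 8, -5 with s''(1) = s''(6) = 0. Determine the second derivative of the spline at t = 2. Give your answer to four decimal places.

With M_i denoting the second derivative at x_i, h_i = 1, 3, 1, and Δ_i = (y_(i+1) − y_i)/h_i = 1, 4/3, -13:
  1·M_0 + 8·M_1 + 3·M_2 = 6(Δ_1 - Δ_0) = 2
  3·M_1 + 8·M_2 + 1·M_3 = 6(Δ_2 - Δ_1) = -86
Natural end conditions: M_0 = M_3 = 0.
Solving the tridiagonal system: M_0 = 0, M_1 = 274/55, M_2 = -694/55, M_3 = 0.

4.9818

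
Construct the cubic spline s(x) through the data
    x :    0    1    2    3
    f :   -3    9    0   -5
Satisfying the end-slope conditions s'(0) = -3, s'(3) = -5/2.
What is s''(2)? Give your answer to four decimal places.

20.3333

With M_i denoting the second derivative at x_i, h_i = 1, 1, 1, and Δ_i = (y_(i+1) − y_i)/h_i = 12, -9, -5:
  1·M_0 + 4·M_1 + 1·M_2 = 6(Δ_1 - Δ_0) = -126
  1·M_1 + 4·M_2 + 1·M_3 = 6(Δ_2 - Δ_1) = 24
Clamped end conditions give two more equations: 2h_0·M_0 + h_0·M_1 = 6(Δ_0 - s'(0)) = 90 and h_2·M_2 + 2h_2·M_3 = 6(s'(3) - Δ_2) = 15.
Solving: M_0 = 217/3, M_1 = -164/3, M_2 = 61/3, M_3 = -8/3.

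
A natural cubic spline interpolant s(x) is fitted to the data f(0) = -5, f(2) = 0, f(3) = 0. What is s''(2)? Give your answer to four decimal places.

Put σ_i = s'' at the i-th knot. Here h = (2, 1) and Δ = (5/2, 0), so the interior equations h_(i-1)·σ_(i-1) + 2(h_(i-1)+h_i)·σ_i + h_i·σ_(i+1) = 6(Δ_i − Δ_(i-1)) read
  2·σ_0 + 6·σ_1 + 1·σ_2 = 6(Δ_1 - Δ_0) = -15
Natural end conditions: σ_0 = σ_2 = 0.
Hence σ_0 = 0, σ_1 = -5/2, σ_2 = 0.

-2.5000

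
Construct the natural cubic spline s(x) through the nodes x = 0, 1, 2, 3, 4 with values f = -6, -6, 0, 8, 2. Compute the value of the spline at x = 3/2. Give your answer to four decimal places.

-3.8839

Let m_i = s''(x_i). Step sizes h_i = 1, 1, 1, 1; slopes of the chords Δ_i = (y_(i+1) - y_i)/h_i = 0, 6, 8, -6.
  1·m_0 + 4·m_1 + 1·m_2 = 6(Δ_1 - Δ_0) = 36
  1·m_1 + 4·m_2 + 1·m_3 = 6(Δ_2 - Δ_1) = 12
  1·m_2 + 4·m_3 + 1·m_4 = 6(Δ_3 - Δ_2) = -84
Natural end conditions: m_0 = m_4 = 0.
Hence m_0 = 0, m_1 = 51/7, m_2 = 48/7, m_3 = -159/7, m_4 = 0.
On [1, 2], s(x) = -6 + 17/7·(x - 1) + 51/14·(x - 1)² - 1/14·(x - 1)³.
With (x - 1) = 1/2: s(3/2) = -435/112.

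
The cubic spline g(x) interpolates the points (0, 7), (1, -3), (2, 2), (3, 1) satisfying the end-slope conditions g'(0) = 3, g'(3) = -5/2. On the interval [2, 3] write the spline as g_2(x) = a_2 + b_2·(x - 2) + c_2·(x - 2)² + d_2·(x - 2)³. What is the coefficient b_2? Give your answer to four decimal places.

5.0667

Let M_i = g''(x_i). Step sizes h_i = 1, 1, 1; slopes of the chords Δ_i = (y_(i+1) - y_i)/h_i = -10, 5, -1.
  1·M_0 + 4·M_1 + 1·M_2 = 6(Δ_1 - Δ_0) = 90
  1·M_1 + 4·M_2 + 1·M_3 = 6(Δ_2 - Δ_1) = -36
Clamped end conditions give two more equations: 2h_0·M_0 + h_0·M_1 = 6(Δ_0 - g'(0)) = -78 and h_2·M_2 + 2h_2·M_3 = 6(g'(3) - Δ_2) = -9.
Solving the tridiagonal system: M_0 = -907/15, M_1 = 644/15, M_2 = -319/15, M_3 = 92/15.
On [2, 3], with g_2(x) = a_2 + b_2·(x - 2) + c_2·(x - 2)² + d_2·(x - 2)³: c_2 = M_2/2 = -319/30, d_2 = (M_3 - M_2)/(6h_2) = 137/30, b_2 = Δ_2 - h_2(2M_2 + M_3)/6 = 76/15.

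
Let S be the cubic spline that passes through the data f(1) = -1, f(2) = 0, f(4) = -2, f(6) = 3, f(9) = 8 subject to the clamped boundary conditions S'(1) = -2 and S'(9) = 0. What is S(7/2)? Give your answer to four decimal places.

Write m_i for S''(x_i). With h_i = 1, 2, 2, 3 and divided differences Δ_i = 1, -1, 5/2, 5/3, the continuity of S' gives the tridiagonal system
  1·m_0 + 6·m_1 + 2·m_2 = 6(Δ_1 - Δ_0) = -12
  2·m_1 + 8·m_2 + 2·m_3 = 6(Δ_2 - Δ_1) = 21
  2·m_2 + 10·m_3 + 3·m_4 = 6(Δ_3 - Δ_2) = -5
Clamped end conditions give two more equations: 2h_0·m_0 + h_0·m_1 = 6(Δ_0 - S'(1)) = 18 and h_3·m_3 + 2h_3·m_4 = 6(S'(9) - Δ_3) = -10.
Forward elimination and back-substitution give m_0 = 2475/212, m_1 = -567/106, m_2 = 1785/424, m_3 = -105/106, m_4 = -745/636.
On [2, 4], S(x) = 0 + 493/424·(x - 2) - 567/212·(x - 2)² + 1351/1696·(x - 2)³.
With (x - 2) = 3/2: S(7/2) = -21507/13568.

-1.5851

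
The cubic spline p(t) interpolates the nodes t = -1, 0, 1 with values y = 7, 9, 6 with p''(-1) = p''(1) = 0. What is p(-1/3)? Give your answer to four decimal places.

Write σ_i for p''(x_i). With h_i = 1, 1 and divided differences Δ_i = 2, -3, the continuity of p' gives the tridiagonal system
  1·σ_0 + 4·σ_1 + 1·σ_2 = 6(Δ_1 - Δ_0) = -30
Natural end conditions: σ_0 = σ_2 = 0.
Solving: σ_0 = 0, σ_1 = -15/2, σ_2 = 0.
On [-1, 0], p(t) = 7 + 13/4·(t + 1) + 0·(t + 1)² - 5/4·(t + 1)³.
With (t + 1) = 2/3: p(-1/3) = 475/54.

8.7963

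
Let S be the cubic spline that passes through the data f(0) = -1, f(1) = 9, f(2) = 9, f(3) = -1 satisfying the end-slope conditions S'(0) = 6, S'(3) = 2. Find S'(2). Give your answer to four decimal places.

With M_i denoting the second derivative at x_i, h_i = 1, 1, 1, and Δ_i = (y_(i+1) − y_i)/h_i = 10, 0, -10:
  1·M_0 + 4·M_1 + 1·M_2 = 6(Δ_1 - Δ_0) = -60
  1·M_1 + 4·M_2 + 1·M_3 = 6(Δ_2 - Δ_1) = -60
Clamped end conditions give two more equations: 2h_0·M_0 + h_0·M_1 = 6(Δ_0 - S'(0)) = 24 and h_2·M_2 + 2h_2·M_3 = 6(S'(3) - Δ_2) = 72.
Hence M_0 = 284/15, M_1 = -208/15, M_2 = -352/15, M_3 = 716/15.
On [2, 3], S'(t) = b_2 + 2c_2·(t - 2) + 3d_2·(t - 2)² with b_2 = Δ_2 - h_2(2M_2 + M_3)/6 = -152/15, c_2 = M_2/2 = -176/15, d_2 = (M_3 - M_2)/(6h_2) = 178/15. So S'(2) = -152/15.

-10.1333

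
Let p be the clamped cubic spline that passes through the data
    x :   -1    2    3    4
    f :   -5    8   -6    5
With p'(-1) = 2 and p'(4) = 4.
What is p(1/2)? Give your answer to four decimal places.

7.6940

Write M_i for p''(x_i). With h_i = 3, 1, 1 and divided differences Δ_i = 13/3, -14, 11, the continuity of p' gives the tridiagonal system
  3·M_0 + 8·M_1 + 1·M_2 = 6(Δ_1 - Δ_0) = -110
  1·M_1 + 4·M_2 + 1·M_3 = 6(Δ_2 - Δ_1) = 150
Clamped end conditions give two more equations: 2h_0·M_0 + h_0·M_1 = 6(Δ_0 - p'(-1)) = 14 and h_2·M_2 + 2h_2·M_3 = 6(p'(4) - Δ_2) = -42.
Solving the tridiagonal system: M_0 = 1364/87, M_1 = -774/29, M_2 = 1638/29, M_3 = -1428/29.
On [-1, 2], p(x) = -5 + 2·(x + 1) + 682/87·(x + 1)² - 1843/783·(x + 1)³.
With (x + 1) = 3/2: p(1/2) = 1785/232.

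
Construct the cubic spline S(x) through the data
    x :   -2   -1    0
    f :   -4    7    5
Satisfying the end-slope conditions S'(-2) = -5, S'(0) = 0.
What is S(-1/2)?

7

Let M_i = S''(x_i). Step sizes h_i = 1, 1; slopes of the chords Δ_i = (y_(i+1) - y_i)/h_i = 11, -2.
  1·M_0 + 4·M_1 + 1·M_2 = 6(Δ_1 - Δ_0) = -78
Clamped end conditions give two more equations: 2h_0·M_0 + h_0·M_1 = 6(Δ_0 - S'(-2)) = 96 and h_1·M_1 + 2h_1·M_2 = 6(S'(0) - Δ_1) = 12.
Solving: M_0 = 70, M_1 = -44, M_2 = 28.
On [-1, 0], S(x) = 7 + 8·(x + 1) - 22·(x + 1)² + 12·(x + 1)³.
With (x + 1) = 1/2: S(-1/2) = 7.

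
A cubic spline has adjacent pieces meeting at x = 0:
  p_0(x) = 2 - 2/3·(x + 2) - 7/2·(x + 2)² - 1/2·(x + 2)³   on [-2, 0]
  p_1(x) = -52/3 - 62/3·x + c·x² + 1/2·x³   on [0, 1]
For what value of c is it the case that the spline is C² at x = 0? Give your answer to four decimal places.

p_0''(x) = -7 - 3·(x + 2), so p_0''(0) = -13. On the right, p_1''(0) = 2c, so c = -13/2.

-6.5000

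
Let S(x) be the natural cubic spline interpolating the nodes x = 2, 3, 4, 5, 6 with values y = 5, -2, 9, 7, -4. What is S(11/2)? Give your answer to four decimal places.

1.9353

Let σ_i = S''(x_i). Step sizes h_i = 1, 1, 1, 1; slopes of the chords Δ_i = (y_(i+1) - y_i)/h_i = -7, 11, -2, -11.
  1·σ_0 + 4·σ_1 + 1·σ_2 = 6(Δ_1 - Δ_0) = 108
  1·σ_1 + 4·σ_2 + 1·σ_3 = 6(Δ_2 - Δ_1) = -78
  1·σ_2 + 4·σ_3 + 1·σ_4 = 6(Δ_3 - Δ_2) = -54
Natural end conditions: σ_0 = σ_4 = 0.
Solving the tridiagonal system: σ_0 = 0, σ_1 = 939/28, σ_2 = -183/7, σ_3 = -195/28, σ_4 = 0.
On [5, 6], S(x) = 7 - 243/28·(x - 5) - 195/56·(x - 5)² + 65/56·(x - 5)³.
With (x - 5) = 1/2: S(11/2) = 867/448.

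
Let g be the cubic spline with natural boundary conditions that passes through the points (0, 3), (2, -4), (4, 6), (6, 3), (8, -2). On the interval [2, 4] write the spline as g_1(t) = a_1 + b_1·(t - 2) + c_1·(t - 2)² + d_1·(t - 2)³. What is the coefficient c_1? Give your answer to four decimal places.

4.0848

Let m_i = g''(x_i). Step sizes h_i = 2, 2, 2, 2; slopes of the chords Δ_i = (y_(i+1) - y_i)/h_i = -7/2, 5, -3/2, -5/2.
  2·m_0 + 8·m_1 + 2·m_2 = 6(Δ_1 - Δ_0) = 51
  2·m_1 + 8·m_2 + 2·m_3 = 6(Δ_2 - Δ_1) = -39
  2·m_2 + 8·m_3 + 2·m_4 = 6(Δ_3 - Δ_2) = -6
Natural end conditions: m_0 = m_4 = 0.
Forward elimination and back-substitution give m_0 = 0, m_1 = 915/112, m_2 = -201/28, m_3 = 117/112, m_4 = 0.
On [2, 4], with g_1(t) = a_1 + b_1·(t - 2) + c_1·(t - 2)² + d_1·(t - 2)³: c_1 = m_1/2 = 915/224, d_1 = (m_2 - m_1)/(6h_1) = -573/448, b_1 = Δ_1 - h_1(2m_1 + m_2)/6 = 109/56.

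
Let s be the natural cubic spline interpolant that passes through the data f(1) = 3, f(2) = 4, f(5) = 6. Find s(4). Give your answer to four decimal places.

Let m_i = s''(x_i). Step sizes h_i = 1, 3; slopes of the chords Δ_i = (y_(i+1) - y_i)/h_i = 1, 2/3.
  1·m_0 + 8·m_1 + 3·m_2 = 6(Δ_1 - Δ_0) = -2
Natural end conditions: m_0 = m_2 = 0.
Solving the tridiagonal system: m_0 = 0, m_1 = -1/4, m_2 = 0.
On [2, 5], s(t) = 4 + 11/12·(t - 2) - 1/8·(t - 2)² + 1/72·(t - 2)³.
With (t - 2) = 2: s(4) = 49/9.

5.4444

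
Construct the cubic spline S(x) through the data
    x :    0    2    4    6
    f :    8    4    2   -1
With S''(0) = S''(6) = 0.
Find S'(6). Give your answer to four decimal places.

With m_i denoting the second derivative at x_i, h_i = 2, 2, 2, and Δ_i = (y_(i+1) − y_i)/h_i = -2, -1, -3/2:
  2·m_0 + 8·m_1 + 2·m_2 = 6(Δ_1 - Δ_0) = 6
  2·m_1 + 8·m_2 + 2·m_3 = 6(Δ_2 - Δ_1) = -3
Natural end conditions: m_0 = m_3 = 0.
Forward elimination and back-substitution give m_0 = 0, m_1 = 9/10, m_2 = -3/5, m_3 = 0.
On [4, 6], S'(x) = b_2 + 2c_2·(x - 4) + 3d_2·(x - 4)² with b_2 = Δ_2 - h_2(2m_2 + m_3)/6 = -11/10, c_2 = m_2/2 = -3/10, d_2 = (m_3 - m_2)/(6h_2) = 1/20. So S'(6) = -17/10.

-1.7000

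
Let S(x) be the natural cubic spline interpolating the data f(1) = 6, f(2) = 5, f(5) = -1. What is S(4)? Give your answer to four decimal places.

1.3333

Write m_i for S''(x_i). With h_i = 1, 3 and divided differences Δ_i = -1, -2, the continuity of S' gives the tridiagonal system
  1·m_0 + 8·m_1 + 3·m_2 = 6(Δ_1 - Δ_0) = -6
Natural end conditions: m_0 = m_2 = 0.
Solving the tridiagonal system: m_0 = 0, m_1 = -3/4, m_2 = 0.
On [2, 5], S(x) = 5 - 5/4·(x - 2) - 3/8·(x - 2)² + 1/24·(x - 2)³.
With (x - 2) = 2: S(4) = 4/3.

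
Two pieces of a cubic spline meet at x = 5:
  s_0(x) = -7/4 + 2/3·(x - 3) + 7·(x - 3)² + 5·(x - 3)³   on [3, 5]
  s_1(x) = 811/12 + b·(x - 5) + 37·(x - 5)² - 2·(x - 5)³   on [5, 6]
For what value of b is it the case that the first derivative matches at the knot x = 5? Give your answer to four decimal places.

88.6667

s_0'(x) = 2/3 + 14·(x - 3) + 15·(x - 3)², so s_0'(5) = 266/3. On the right, s_1'(5) = b, so b = 266/3.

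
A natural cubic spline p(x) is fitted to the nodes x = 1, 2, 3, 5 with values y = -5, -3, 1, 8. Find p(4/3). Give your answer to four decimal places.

Write m_i for p''(x_i). With h_i = 1, 1, 2 and divided differences Δ_i = 2, 4, 7/2, the continuity of p' gives the tridiagonal system
  1·m_0 + 4·m_1 + 1·m_2 = 6(Δ_1 - Δ_0) = 12
  1·m_1 + 6·m_2 + 2·m_3 = 6(Δ_2 - Δ_1) = -3
Natural end conditions: m_0 = m_3 = 0.
Solving the tridiagonal system: m_0 = 0, m_1 = 75/23, m_2 = -24/23, m_3 = 0.
On [1, 2], p(x) = -5 + 67/46·(x - 1) + 0·(x - 1)² + 25/46·(x - 1)³.
With (x - 1) = 1/3: p(4/3) = -2791/621.

-4.4944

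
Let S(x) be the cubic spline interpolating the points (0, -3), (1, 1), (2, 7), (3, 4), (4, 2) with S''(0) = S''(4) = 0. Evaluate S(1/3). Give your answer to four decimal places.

Write M_i for S''(x_i). With h_i = 1, 1, 1, 1 and divided differences Δ_i = 4, 6, -3, -2, the continuity of S' gives the tridiagonal system
  1·M_0 + 4·M_1 + 1·M_2 = 6(Δ_1 - Δ_0) = 12
  1·M_1 + 4·M_2 + 1·M_3 = 6(Δ_2 - Δ_1) = -54
  1·M_2 + 4·M_3 + 1·M_4 = 6(Δ_3 - Δ_2) = 6
Natural end conditions: M_0 = M_4 = 0.
Forward elimination and back-substitution give M_0 = 0, M_1 = 201/28, M_2 = -117/7, M_3 = 159/28, M_4 = 0.
On [0, 1], S(x) = -3 + 157/56·x + 0·x² + 67/56·x³.
With x = 1/3: S(1/3) = -382/189.

-2.0212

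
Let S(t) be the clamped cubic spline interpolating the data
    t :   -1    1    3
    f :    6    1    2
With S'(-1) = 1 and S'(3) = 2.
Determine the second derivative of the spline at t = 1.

4

Put M_i = S'' at the i-th knot. Here h = (2, 2) and Δ = (-5/2, 1/2), so the interior equations h_(i-1)·M_(i-1) + 2(h_(i-1)+h_i)·M_i + h_i·M_(i+1) = 6(Δ_i − Δ_(i-1)) read
  2·M_0 + 8·M_1 + 2·M_2 = 6(Δ_1 - Δ_0) = 18
Clamped end conditions give two more equations: 2h_0·M_0 + h_0·M_1 = 6(Δ_0 - S'(-1)) = -21 and h_1·M_1 + 2h_1·M_2 = 6(S'(3) - Δ_1) = 9.
Solving the tridiagonal system: M_0 = -29/4, M_1 = 4, M_2 = 1/4.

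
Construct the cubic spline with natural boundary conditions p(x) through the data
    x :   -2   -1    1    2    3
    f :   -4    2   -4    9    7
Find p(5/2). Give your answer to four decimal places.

9.8258

Write M_i for p''(x_i). With h_i = 1, 2, 1, 1 and divided differences Δ_i = 6, -3, 13, -2, the continuity of p' gives the tridiagonal system
  1·M_0 + 6·M_1 + 2·M_2 = 6(Δ_1 - Δ_0) = -54
  2·M_1 + 6·M_2 + 1·M_3 = 6(Δ_2 - Δ_1) = 96
  1·M_2 + 4·M_3 + 1·M_4 = 6(Δ_3 - Δ_2) = -90
Natural end conditions: M_0 = M_4 = 0.
Solving: M_0 = 0, M_1 = -1095/61, M_2 = 1638/61, M_3 = -1782/61, M_4 = 0.
On [2, 3], p(x) = 9 + 472/61·(x - 2) - 891/61·(x - 2)² + 297/61·(x - 2)³.
With (x - 2) = 1/2: p(5/2) = 4795/488.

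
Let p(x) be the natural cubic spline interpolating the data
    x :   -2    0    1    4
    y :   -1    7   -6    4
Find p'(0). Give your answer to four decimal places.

With σ_i denoting the second derivative at x_i, h_i = 2, 1, 3, and Δ_i = (y_(i+1) − y_i)/h_i = 4, -13, 10/3:
  2·σ_0 + 6·σ_1 + 1·σ_2 = 6(Δ_1 - Δ_0) = -102
  1·σ_1 + 8·σ_2 + 3·σ_3 = 6(Δ_2 - Δ_1) = 98
Natural end conditions: σ_0 = σ_3 = 0.
Solving: σ_0 = 0, σ_1 = -914/47, σ_2 = 690/47, σ_3 = 0.
On [0, 1], p'(x) = b_1 + 2c_1·x + 3d_1·x² with b_1 = Δ_1 - h_1(2σ_1 + σ_2)/6 = -1264/141, c_1 = σ_1/2 = -457/47, d_1 = (σ_2 - σ_1)/(6h_1) = 802/141. So p'(0) = -1264/141.

-8.9645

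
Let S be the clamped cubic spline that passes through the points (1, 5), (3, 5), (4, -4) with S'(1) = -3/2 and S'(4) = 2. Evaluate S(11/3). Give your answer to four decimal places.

With m_i denoting the second derivative at x_i, h_i = 2, 1, and Δ_i = (y_(i+1) − y_i)/h_i = 0, -9:
  2·m_0 + 6·m_1 + 1·m_2 = 6(Δ_1 - Δ_0) = -54
Clamped end conditions give two more equations: 2h_0·m_0 + h_0·m_1 = 6(Δ_0 - S'(1)) = 9 and h_1·m_1 + 2h_1·m_2 = 6(S'(4) - Δ_1) = 66.
Solving: m_0 = 149/12, m_1 = -61/3, m_2 = 259/6.
On [3, 4], S(x) = 5 - 113/12·(x - 3) - 61/6·(x - 3)² + 127/12·(x - 3)³.
With (x - 3) = 2/3: S(11/3) = -431/162.

-2.6605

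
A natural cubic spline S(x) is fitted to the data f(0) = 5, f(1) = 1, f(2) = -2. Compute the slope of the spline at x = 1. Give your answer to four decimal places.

-3.5000

With σ_i denoting the second derivative at x_i, h_i = 1, 1, and Δ_i = (y_(i+1) − y_i)/h_i = -4, -3:
  1·σ_0 + 4·σ_1 + 1·σ_2 = 6(Δ_1 - Δ_0) = 6
Natural end conditions: σ_0 = σ_2 = 0.
Hence σ_0 = 0, σ_1 = 3/2, σ_2 = 0.
On [1, 2], S'(x) = b_1 + 2c_1·(x - 1) + 3d_1·(x - 1)² with b_1 = Δ_1 - h_1(2σ_1 + σ_2)/6 = -7/2, c_1 = σ_1/2 = 3/4, d_1 = (σ_2 - σ_1)/(6h_1) = -1/4. So S'(1) = -7/2.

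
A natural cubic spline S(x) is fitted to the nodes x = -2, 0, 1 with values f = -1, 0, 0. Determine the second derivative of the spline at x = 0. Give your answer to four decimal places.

-0.5000

Write σ_i for S''(x_i). With h_i = 2, 1 and divided differences Δ_i = 1/2, 0, the continuity of S' gives the tridiagonal system
  2·σ_0 + 6·σ_1 + 1·σ_2 = 6(Δ_1 - Δ_0) = -3
Natural end conditions: σ_0 = σ_2 = 0.
Hence σ_0 = 0, σ_1 = -1/2, σ_2 = 0.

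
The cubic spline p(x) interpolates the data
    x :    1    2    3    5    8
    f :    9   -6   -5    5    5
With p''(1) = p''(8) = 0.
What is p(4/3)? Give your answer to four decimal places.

2.8287

With m_i denoting the second derivative at x_i, h_i = 1, 1, 2, 3, and Δ_i = (y_(i+1) − y_i)/h_i = -15, 1, 5, 0:
  1·m_0 + 4·m_1 + 1·m_2 = 6(Δ_1 - Δ_0) = 96
  1·m_1 + 6·m_2 + 2·m_3 = 6(Δ_2 - Δ_1) = 24
  2·m_2 + 10·m_3 + 3·m_4 = 6(Δ_3 - Δ_2) = -30
Natural end conditions: m_0 = m_4 = 0.
Solving the tridiagonal system: m_0 = 0, m_1 = 2538/107, m_2 = 120/107, m_3 = -345/107, m_4 = 0.
On [1, 2], p(x) = 9 - 2028/107·(x - 1) + 0·(x - 1)² + 423/107·(x - 1)³.
With (x - 1) = 1/3: p(4/3) = 908/321.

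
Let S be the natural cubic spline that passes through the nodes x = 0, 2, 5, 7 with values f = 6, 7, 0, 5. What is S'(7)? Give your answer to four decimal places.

3.7491

Write M_i for S''(x_i). With h_i = 2, 3, 2 and divided differences Δ_i = 1/2, -7/3, 5/2, the continuity of S' gives the tridiagonal system
  2·M_0 + 10·M_1 + 3·M_2 = 6(Δ_1 - Δ_0) = -17
  3·M_1 + 10·M_2 + 2·M_3 = 6(Δ_2 - Δ_1) = 29
Natural end conditions: M_0 = M_3 = 0.
Solving: M_0 = 0, M_1 = -257/91, M_2 = 341/91, M_3 = 0.
On [5, 7], S'(x) = b_2 + 2c_2·(x - 5) + 3d_2·(x - 5)² with b_2 = Δ_2 - h_2(2M_2 + M_3)/6 = 1/546, c_2 = M_2/2 = 341/182, d_2 = (M_3 - M_2)/(6h_2) = -341/1092. So S'(7) = 2047/546.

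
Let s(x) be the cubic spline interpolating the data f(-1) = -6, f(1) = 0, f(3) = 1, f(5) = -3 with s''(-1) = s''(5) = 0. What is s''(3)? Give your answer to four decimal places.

Let σ_i = s''(x_i). Step sizes h_i = 2, 2, 2; slopes of the chords Δ_i = (y_(i+1) - y_i)/h_i = 3, 1/2, -2.
  2·σ_0 + 8·σ_1 + 2·σ_2 = 6(Δ_1 - Δ_0) = -15
  2·σ_1 + 8·σ_2 + 2·σ_3 = 6(Δ_2 - Δ_1) = -15
Natural end conditions: σ_0 = σ_3 = 0.
Solving: σ_0 = 0, σ_1 = -3/2, σ_2 = -3/2, σ_3 = 0.

-1.5000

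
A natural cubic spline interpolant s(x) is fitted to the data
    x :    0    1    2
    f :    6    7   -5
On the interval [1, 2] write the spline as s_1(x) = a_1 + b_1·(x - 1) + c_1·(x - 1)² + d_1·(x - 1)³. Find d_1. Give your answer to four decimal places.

Put M_i = s'' at the i-th knot. Here h = (1, 1) and Δ = (1, -12), so the interior equations h_(i-1)·M_(i-1) + 2(h_(i-1)+h_i)·M_i + h_i·M_(i+1) = 6(Δ_i − Δ_(i-1)) read
  1·M_0 + 4·M_1 + 1·M_2 = 6(Δ_1 - Δ_0) = -78
Natural end conditions: M_0 = M_2 = 0.
Solving: M_0 = 0, M_1 = -39/2, M_2 = 0.
On [1, 2], with s_1(x) = a_1 + b_1·(x - 1) + c_1·(x - 1)² + d_1·(x - 1)³: c_1 = M_1/2 = -39/4, d_1 = (M_2 - M_1)/(6h_1) = 13/4, b_1 = Δ_1 - h_1(2M_1 + M_2)/6 = -11/2.

3.2500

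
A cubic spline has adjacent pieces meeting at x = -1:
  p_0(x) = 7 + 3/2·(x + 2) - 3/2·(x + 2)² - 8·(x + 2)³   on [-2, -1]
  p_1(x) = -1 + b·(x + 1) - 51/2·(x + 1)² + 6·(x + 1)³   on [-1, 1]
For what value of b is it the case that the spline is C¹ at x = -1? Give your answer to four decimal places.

p_0'(x) = 3/2 - 3·(x + 2) - 24·(x + 2)², so p_0'(-1) = -51/2. On the right, p_1'(-1) = b, so b = -51/2.

-25.5000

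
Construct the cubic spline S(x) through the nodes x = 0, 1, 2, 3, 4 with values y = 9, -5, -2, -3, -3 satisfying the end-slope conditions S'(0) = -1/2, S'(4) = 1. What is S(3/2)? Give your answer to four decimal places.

Put m_i = S'' at the i-th knot. Here h = (1, 1, 1, 1) and Δ = (-14, 3, -1, 0), so the interior equations h_(i-1)·m_(i-1) + 2(h_(i-1)+h_i)·m_i + h_i·m_(i+1) = 6(Δ_i − Δ_(i-1)) read
  1·m_0 + 4·m_1 + 1·m_2 = 6(Δ_1 - Δ_0) = 102
  1·m_1 + 4·m_2 + 1·m_3 = 6(Δ_2 - Δ_1) = -24
  1·m_2 + 4·m_3 + 1·m_4 = 6(Δ_3 - Δ_2) = 6
Clamped end conditions give two more equations: 2h_0·m_0 + h_0·m_1 = 6(Δ_0 - S'(0)) = -81 and h_3·m_3 + 2h_3·m_4 = 6(S'(4) - Δ_3) = 6.
Solving the tridiagonal system: m_0 = -3561/56, m_1 = 1293/28, m_2 = -153/8, m_3 = 177/28, m_4 = -9/56.
On [1, 2], S(x) = -5 - 1031/112·(x - 1) + 1293/56·(x - 1)² - 1219/112·(x - 1)³.
With (x - 1) = 1/2: S(3/2) = -4651/896.

-5.1908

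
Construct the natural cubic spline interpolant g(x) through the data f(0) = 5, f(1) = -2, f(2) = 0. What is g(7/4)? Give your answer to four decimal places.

-1.0273

Write σ_i for g''(x_i). With h_i = 1, 1 and divided differences Δ_i = -7, 2, the continuity of g' gives the tridiagonal system
  1·σ_0 + 4·σ_1 + 1·σ_2 = 6(Δ_1 - Δ_0) = 54
Natural end conditions: σ_0 = σ_2 = 0.
Solving the tridiagonal system: σ_0 = 0, σ_1 = 27/2, σ_2 = 0.
On [1, 2], g(x) = -2 - 5/2·(x - 1) + 27/4·(x - 1)² - 9/4·(x - 1)³.
With (x - 1) = 3/4: g(7/4) = -263/256.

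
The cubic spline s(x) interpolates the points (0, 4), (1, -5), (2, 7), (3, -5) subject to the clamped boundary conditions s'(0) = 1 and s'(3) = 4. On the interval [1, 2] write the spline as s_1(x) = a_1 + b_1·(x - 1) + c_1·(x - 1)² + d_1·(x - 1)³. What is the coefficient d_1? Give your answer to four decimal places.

Write m_i for s''(x_i). With h_i = 1, 1, 1 and divided differences Δ_i = -9, 12, -12, the continuity of s' gives the tridiagonal system
  1·m_0 + 4·m_1 + 1·m_2 = 6(Δ_1 - Δ_0) = 126
  1·m_1 + 4·m_2 + 1·m_3 = 6(Δ_2 - Δ_1) = -144
Clamped end conditions give two more equations: 2h_0·m_0 + h_0·m_1 = 6(Δ_0 - s'(0)) = -60 and h_2·m_2 + 2h_2·m_3 = 6(s'(3) - Δ_2) = 96.
Solving: m_0 = -314/5, m_1 = 328/5, m_2 = -368/5, m_3 = 424/5.
On [1, 2], with s_1(x) = a_1 + b_1·(x - 1) + c_1·(x - 1)² + d_1·(x - 1)³: c_1 = m_1/2 = 164/5, d_1 = (m_2 - m_1)/(6h_1) = -116/5, b_1 = Δ_1 - h_1(2m_1 + m_2)/6 = 12/5.

-23.2000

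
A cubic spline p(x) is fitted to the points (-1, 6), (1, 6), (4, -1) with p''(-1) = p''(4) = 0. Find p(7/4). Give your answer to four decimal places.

With m_i denoting the second derivative at x_i, h_i = 2, 3, and Δ_i = (y_(i+1) − y_i)/h_i = 0, -7/3:
  2·m_0 + 10·m_1 + 3·m_2 = 6(Δ_1 - Δ_0) = -14
Natural end conditions: m_0 = m_2 = 0.
Solving the tridiagonal system: m_0 = 0, m_1 = -7/5, m_2 = 0.
On [1, 4], p(x) = 6 - 14/15·(x - 1) - 7/10·(x - 1)² + 7/90·(x - 1)³.
With (x - 1) = 3/4: p(7/4) = 3161/640.

4.9391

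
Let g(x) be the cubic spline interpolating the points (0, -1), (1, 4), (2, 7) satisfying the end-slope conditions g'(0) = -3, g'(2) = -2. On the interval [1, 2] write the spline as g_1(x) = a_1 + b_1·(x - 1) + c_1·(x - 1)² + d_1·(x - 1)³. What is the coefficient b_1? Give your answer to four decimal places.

7.2500

Put m_i = g'' at the i-th knot. Here h = (1, 1) and Δ = (5, 3), so the interior equations h_(i-1)·m_(i-1) + 2(h_(i-1)+h_i)·m_i + h_i·m_(i+1) = 6(Δ_i − Δ_(i-1)) read
  1·m_0 + 4·m_1 + 1·m_2 = 6(Δ_1 - Δ_0) = -12
Clamped end conditions give two more equations: 2h_0·m_0 + h_0·m_1 = 6(Δ_0 - g'(0)) = 48 and h_1·m_1 + 2h_1·m_2 = 6(g'(2) - Δ_1) = -30.
Hence m_0 = 55/2, m_1 = -7, m_2 = -23/2.
On [1, 2], with g_1(x) = a_1 + b_1·(x - 1) + c_1·(x - 1)² + d_1·(x - 1)³: c_1 = m_1/2 = -7/2, d_1 = (m_2 - m_1)/(6h_1) = -3/4, b_1 = Δ_1 - h_1(2m_1 + m_2)/6 = 29/4.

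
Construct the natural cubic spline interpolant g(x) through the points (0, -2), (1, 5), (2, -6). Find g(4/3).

Write m_i for g''(x_i). With h_i = 1, 1 and divided differences Δ_i = 7, -11, the continuity of g' gives the tridiagonal system
  1·m_0 + 4·m_1 + 1·m_2 = 6(Δ_1 - Δ_0) = -108
Natural end conditions: m_0 = m_2 = 0.
Hence m_0 = 0, m_1 = -27, m_2 = 0.
On [1, 2], g(x) = 5 - 2·(x - 1) - 27/2·(x - 1)² + 9/2·(x - 1)³.
With (x - 1) = 1/3: g(4/3) = 3.

3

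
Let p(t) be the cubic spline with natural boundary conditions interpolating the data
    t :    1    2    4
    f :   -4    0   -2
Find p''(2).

-5

Write M_i for p''(x_i). With h_i = 1, 2 and divided differences Δ_i = 4, -1, the continuity of p' gives the tridiagonal system
  1·M_0 + 6·M_1 + 2·M_2 = 6(Δ_1 - Δ_0) = -30
Natural end conditions: M_0 = M_2 = 0.
Solving: M_0 = 0, M_1 = -5, M_2 = 0.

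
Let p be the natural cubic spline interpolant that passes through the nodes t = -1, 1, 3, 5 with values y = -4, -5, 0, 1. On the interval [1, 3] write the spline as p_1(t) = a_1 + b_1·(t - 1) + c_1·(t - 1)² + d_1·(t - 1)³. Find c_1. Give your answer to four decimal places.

1.4000

Let M_i = p''(x_i). Step sizes h_i = 2, 2, 2; slopes of the chords Δ_i = (y_(i+1) - y_i)/h_i = -1/2, 5/2, 1/2.
  2·M_0 + 8·M_1 + 2·M_2 = 6(Δ_1 - Δ_0) = 18
  2·M_1 + 8·M_2 + 2·M_3 = 6(Δ_2 - Δ_1) = -12
Natural end conditions: M_0 = M_3 = 0.
Hence M_0 = 0, M_1 = 14/5, M_2 = -11/5, M_3 = 0.
On [1, 3], with p_1(t) = a_1 + b_1·(t - 1) + c_1·(t - 1)² + d_1·(t - 1)³: c_1 = M_1/2 = 7/5, d_1 = (M_2 - M_1)/(6h_1) = -5/12, b_1 = Δ_1 - h_1(2M_1 + M_2)/6 = 41/30.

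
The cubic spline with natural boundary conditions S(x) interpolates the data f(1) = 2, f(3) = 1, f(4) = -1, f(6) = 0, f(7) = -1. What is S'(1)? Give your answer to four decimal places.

0.2097

Write M_i for S''(x_i). With h_i = 2, 1, 2, 1 and divided differences Δ_i = -1/2, -2, 1/2, -1, the continuity of S' gives the tridiagonal system
  2·M_0 + 6·M_1 + 1·M_2 = 6(Δ_1 - Δ_0) = -9
  1·M_1 + 6·M_2 + 2·M_3 = 6(Δ_2 - Δ_1) = 15
  2·M_2 + 6·M_3 + 1·M_4 = 6(Δ_3 - Δ_2) = -9
Natural end conditions: M_0 = M_4 = 0.
Solving: M_0 = 0, M_1 = -66/31, M_2 = 117/31, M_3 = -171/62, M_4 = 0.
On [1, 3], S'(x) = b_0 + 2c_0·(x - 1) + 3d_0·(x - 1)² with b_0 = Δ_0 - h_0(2M_0 + M_1)/6 = 13/62, c_0 = M_0/2 = 0, d_0 = (M_1 - M_0)/(6h_0) = -11/62. So S'(1) = 13/62.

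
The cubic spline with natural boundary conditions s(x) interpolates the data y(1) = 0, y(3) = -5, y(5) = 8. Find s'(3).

Let M_i = s''(x_i). Step sizes h_i = 2, 2; slopes of the chords Δ_i = (y_(i+1) - y_i)/h_i = -5/2, 13/2.
  2·M_0 + 8·M_1 + 2·M_2 = 6(Δ_1 - Δ_0) = 54
Natural end conditions: M_0 = M_2 = 0.
Forward elimination and back-substitution give M_0 = 0, M_1 = 27/4, M_2 = 0.
On [3, 5], s'(x) = b_1 + 2c_1·(x - 3) + 3d_1·(x - 3)² with b_1 = Δ_1 - h_1(2M_1 + M_2)/6 = 2, c_1 = M_1/2 = 27/8, d_1 = (M_2 - M_1)/(6h_1) = -9/16. So s'(3) = 2.

2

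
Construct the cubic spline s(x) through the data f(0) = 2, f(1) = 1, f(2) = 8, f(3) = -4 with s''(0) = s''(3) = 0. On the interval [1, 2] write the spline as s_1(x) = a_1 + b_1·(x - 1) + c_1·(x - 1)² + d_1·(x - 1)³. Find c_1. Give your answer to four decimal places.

Write σ_i for s''(x_i). With h_i = 1, 1, 1 and divided differences Δ_i = -1, 7, -12, the continuity of s' gives the tridiagonal system
  1·σ_0 + 4·σ_1 + 1·σ_2 = 6(Δ_1 - Δ_0) = 48
  1·σ_1 + 4·σ_2 + 1·σ_3 = 6(Δ_2 - Δ_1) = -114
Natural end conditions: σ_0 = σ_3 = 0.
Forward elimination and back-substitution give σ_0 = 0, σ_1 = 102/5, σ_2 = -168/5, σ_3 = 0.
On [1, 2], with s_1(x) = a_1 + b_1·(x - 1) + c_1·(x - 1)² + d_1·(x - 1)³: c_1 = σ_1/2 = 51/5, d_1 = (σ_2 - σ_1)/(6h_1) = -9, b_1 = Δ_1 - h_1(2σ_1 + σ_2)/6 = 29/5.

10.2000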